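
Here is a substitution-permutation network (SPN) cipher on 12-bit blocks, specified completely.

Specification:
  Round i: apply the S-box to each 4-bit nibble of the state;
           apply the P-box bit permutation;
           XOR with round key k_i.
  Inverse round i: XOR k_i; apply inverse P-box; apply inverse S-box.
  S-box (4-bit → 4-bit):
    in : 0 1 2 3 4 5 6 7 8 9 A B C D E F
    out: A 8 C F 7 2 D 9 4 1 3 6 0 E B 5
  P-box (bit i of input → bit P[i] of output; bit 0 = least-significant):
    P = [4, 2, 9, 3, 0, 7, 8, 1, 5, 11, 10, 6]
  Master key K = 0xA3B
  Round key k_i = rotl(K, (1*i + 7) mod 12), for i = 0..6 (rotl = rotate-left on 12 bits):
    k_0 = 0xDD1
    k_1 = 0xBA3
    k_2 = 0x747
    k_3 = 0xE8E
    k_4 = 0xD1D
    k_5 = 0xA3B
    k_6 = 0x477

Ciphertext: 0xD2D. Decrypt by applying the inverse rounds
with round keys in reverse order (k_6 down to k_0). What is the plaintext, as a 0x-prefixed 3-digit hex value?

0x37E

s_0 = ciphertext = 0xD2D
s_1 = InvRound(s_0, k_6) = 0x027
s_2 = InvRound(s_1, k_5) = 0x5C3
s_3 = InvRound(s_2, k_4) = 0x00E
s_4 = InvRound(s_3, k_3) = 0xB58
s_5 = InvRound(s_4, k_2) = 0xB7E
s_6 = InvRound(s_5, k_1) = 0x1AE
s_7 = InvRound(s_6, k_0) = 0x37E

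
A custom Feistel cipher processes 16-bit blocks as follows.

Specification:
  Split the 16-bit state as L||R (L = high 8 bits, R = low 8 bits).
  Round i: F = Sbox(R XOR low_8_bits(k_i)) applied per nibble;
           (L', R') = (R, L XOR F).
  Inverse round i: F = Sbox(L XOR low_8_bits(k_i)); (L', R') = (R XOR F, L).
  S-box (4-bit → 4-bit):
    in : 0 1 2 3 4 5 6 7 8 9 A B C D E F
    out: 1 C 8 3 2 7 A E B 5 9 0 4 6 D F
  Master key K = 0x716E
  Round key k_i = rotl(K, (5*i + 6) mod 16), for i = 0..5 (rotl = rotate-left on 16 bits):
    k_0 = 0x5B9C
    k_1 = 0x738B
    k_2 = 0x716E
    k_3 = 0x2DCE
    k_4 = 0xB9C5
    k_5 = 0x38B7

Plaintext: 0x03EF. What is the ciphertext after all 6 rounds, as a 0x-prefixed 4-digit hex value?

0xA414

s_0 = plaintext = 0x03EF
s_1 = Round(s_0, k_0) = 0xEFE0
s_2 = Round(s_1, k_1) = 0xE04F
s_3 = Round(s_2, k_2) = 0x4F6C
s_4 = Round(s_3, k_3) = 0x6CD7
s_5 = Round(s_4, k_4) = 0xD7A4
s_6 = Round(s_5, k_5) = 0xA414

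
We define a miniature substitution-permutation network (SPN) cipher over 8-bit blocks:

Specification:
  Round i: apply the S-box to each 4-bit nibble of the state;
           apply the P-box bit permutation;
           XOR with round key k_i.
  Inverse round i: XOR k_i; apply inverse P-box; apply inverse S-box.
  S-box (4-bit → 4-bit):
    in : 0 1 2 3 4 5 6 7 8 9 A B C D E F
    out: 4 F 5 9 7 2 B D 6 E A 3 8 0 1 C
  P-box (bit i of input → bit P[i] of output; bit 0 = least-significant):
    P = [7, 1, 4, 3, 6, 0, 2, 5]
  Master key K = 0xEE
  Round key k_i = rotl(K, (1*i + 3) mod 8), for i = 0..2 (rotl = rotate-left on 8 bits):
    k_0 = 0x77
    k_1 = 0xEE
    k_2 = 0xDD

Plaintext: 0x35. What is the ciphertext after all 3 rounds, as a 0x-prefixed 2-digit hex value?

s_0 = plaintext = 0x35
s_1 = Round(s_0, k_0) = 0x15
s_2 = Round(s_1, k_1) = 0x89
s_3 = Round(s_2, k_2) = 0xC2

0xC2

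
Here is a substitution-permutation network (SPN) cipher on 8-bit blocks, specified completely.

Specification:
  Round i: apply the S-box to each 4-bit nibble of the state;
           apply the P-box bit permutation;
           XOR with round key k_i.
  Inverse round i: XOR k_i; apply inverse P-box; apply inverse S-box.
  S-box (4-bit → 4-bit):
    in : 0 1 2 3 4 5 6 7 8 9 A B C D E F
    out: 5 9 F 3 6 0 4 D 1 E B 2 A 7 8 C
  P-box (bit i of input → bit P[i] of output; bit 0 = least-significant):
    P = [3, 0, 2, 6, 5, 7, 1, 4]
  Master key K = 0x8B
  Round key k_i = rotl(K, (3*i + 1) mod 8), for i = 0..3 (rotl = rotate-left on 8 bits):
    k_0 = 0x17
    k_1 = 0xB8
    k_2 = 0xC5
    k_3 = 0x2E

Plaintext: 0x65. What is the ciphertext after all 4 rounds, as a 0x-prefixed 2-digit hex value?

s_0 = plaintext = 0x65
s_1 = Round(s_0, k_0) = 0x15
s_2 = Round(s_1, k_1) = 0x88
s_3 = Round(s_2, k_2) = 0xED
s_4 = Round(s_3, k_3) = 0x33

0x33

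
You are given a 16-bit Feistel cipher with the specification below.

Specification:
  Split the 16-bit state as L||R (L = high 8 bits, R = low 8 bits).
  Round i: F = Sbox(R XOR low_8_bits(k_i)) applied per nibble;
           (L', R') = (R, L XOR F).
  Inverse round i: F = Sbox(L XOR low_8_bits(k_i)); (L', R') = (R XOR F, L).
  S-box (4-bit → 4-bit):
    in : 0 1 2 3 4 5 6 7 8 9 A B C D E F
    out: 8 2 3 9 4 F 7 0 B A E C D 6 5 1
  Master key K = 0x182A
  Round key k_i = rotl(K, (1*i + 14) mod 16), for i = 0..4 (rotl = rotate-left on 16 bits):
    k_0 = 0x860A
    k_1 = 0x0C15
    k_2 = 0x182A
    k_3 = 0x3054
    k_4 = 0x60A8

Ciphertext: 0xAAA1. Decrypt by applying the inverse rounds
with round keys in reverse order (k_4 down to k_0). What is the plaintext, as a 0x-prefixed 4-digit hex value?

s_0 = ciphertext = 0xAAA1
s_1 = InvRound(s_0, k_4) = 0x22AA
s_2 = InvRound(s_1, k_3) = 0xAD22
s_3 = InvRound(s_2, k_2) = 0x92AD
s_4 = InvRound(s_3, k_1) = 0x1D92
s_5 = InvRound(s_4, k_0) = 0xB21D

0xB21D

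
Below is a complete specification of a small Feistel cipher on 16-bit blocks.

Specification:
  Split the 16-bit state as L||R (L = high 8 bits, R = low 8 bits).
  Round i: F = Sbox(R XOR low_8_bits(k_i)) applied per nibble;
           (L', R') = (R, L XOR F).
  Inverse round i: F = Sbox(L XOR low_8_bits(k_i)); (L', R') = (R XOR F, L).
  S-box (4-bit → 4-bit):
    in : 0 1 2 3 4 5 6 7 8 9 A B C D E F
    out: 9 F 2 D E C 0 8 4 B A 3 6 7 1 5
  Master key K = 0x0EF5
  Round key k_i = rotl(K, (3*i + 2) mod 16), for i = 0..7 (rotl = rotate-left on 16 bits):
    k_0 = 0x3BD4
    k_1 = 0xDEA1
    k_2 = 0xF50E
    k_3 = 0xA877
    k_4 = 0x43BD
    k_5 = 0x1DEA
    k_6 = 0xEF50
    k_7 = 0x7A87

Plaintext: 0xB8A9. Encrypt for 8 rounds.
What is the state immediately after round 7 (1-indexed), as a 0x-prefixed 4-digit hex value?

0x9610

s_0 = plaintext = 0xB8A9
s_1 = Round(s_0, k_0) = 0xA93F
s_2 = Round(s_1, k_1) = 0x3F18
s_3 = Round(s_2, k_2) = 0x18CF
s_4 = Round(s_3, k_3) = 0xCF2C
s_5 = Round(s_4, k_4) = 0x2C70
s_6 = Round(s_5, k_5) = 0x7096
s_7 = Round(s_6, k_6) = 0x9610
s_8 = Round(s_7, k_7) = 0x102E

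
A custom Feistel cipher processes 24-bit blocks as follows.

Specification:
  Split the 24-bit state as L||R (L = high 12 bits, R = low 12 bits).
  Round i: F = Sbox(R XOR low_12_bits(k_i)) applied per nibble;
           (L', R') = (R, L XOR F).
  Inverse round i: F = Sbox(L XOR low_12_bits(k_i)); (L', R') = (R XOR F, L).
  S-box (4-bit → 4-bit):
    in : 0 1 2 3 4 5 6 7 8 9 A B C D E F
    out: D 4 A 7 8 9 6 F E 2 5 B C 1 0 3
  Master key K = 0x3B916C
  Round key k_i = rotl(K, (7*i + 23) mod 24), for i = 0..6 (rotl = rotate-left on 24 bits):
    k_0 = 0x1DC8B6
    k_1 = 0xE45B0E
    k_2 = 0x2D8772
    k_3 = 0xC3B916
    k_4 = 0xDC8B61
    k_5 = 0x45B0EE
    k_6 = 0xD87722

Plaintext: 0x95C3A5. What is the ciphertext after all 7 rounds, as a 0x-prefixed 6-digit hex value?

s_0 = plaintext = 0x95C3A5
s_1 = Round(s_0, k_0) = 0x3A521B
s_2 = Round(s_1, k_1) = 0x21B1EC
s_3 = Round(s_2, k_2) = 0x1EC43B
s_4 = Round(s_3, k_3) = 0x43B04D
s_5 = Round(s_4, k_4) = 0x04DF97
s_6 = Round(s_5, k_5) = 0xF973BF
s_7 = Round(s_6, k_6) = 0x3BF7B6

0x3BF7B6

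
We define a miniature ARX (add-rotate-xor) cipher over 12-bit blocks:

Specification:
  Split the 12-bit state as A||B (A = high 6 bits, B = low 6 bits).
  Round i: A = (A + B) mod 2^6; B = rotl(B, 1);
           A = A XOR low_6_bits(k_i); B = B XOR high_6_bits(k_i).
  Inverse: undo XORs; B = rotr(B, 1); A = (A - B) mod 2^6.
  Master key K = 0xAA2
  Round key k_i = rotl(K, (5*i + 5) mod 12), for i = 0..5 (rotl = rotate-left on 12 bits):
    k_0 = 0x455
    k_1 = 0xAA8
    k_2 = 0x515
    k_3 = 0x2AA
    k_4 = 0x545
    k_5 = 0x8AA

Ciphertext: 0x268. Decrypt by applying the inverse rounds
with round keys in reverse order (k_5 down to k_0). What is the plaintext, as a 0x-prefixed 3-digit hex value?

0x5A8

s_0 = ciphertext = 0x268
s_1 = InvRound(s_0, k_5) = 0x785
s_2 = InvRound(s_1, k_4) = 0x4C8
s_3 = InvRound(s_2, k_3) = 0xE01
s_4 = InvRound(s_3, k_2) = 0x0EA
s_5 = InvRound(s_4, k_1) = 0xAC0
s_6 = InvRound(s_5, k_0) = 0x5A8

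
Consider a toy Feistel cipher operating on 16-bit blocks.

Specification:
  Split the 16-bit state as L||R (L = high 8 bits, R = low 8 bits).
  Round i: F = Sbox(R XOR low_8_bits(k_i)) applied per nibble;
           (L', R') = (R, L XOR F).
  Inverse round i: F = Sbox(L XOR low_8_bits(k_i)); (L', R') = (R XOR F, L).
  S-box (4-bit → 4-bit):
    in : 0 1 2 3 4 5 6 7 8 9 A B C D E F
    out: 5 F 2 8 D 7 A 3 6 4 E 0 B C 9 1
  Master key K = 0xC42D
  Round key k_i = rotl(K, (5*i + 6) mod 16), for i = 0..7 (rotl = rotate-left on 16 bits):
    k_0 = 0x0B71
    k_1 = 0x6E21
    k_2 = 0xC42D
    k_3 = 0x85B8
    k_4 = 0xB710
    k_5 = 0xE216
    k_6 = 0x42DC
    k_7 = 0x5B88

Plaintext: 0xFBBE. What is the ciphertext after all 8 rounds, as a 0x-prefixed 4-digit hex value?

0x2FBC

s_0 = plaintext = 0xFBBE
s_1 = Round(s_0, k_0) = 0xBE4A
s_2 = Round(s_1, k_1) = 0x4A1E
s_3 = Round(s_2, k_2) = 0x1EC2
s_4 = Round(s_3, k_3) = 0xC220
s_5 = Round(s_4, k_4) = 0x2047
s_6 = Round(s_5, k_5) = 0x475F
s_7 = Round(s_6, k_6) = 0x5F2F
s_8 = Round(s_7, k_7) = 0x2FBC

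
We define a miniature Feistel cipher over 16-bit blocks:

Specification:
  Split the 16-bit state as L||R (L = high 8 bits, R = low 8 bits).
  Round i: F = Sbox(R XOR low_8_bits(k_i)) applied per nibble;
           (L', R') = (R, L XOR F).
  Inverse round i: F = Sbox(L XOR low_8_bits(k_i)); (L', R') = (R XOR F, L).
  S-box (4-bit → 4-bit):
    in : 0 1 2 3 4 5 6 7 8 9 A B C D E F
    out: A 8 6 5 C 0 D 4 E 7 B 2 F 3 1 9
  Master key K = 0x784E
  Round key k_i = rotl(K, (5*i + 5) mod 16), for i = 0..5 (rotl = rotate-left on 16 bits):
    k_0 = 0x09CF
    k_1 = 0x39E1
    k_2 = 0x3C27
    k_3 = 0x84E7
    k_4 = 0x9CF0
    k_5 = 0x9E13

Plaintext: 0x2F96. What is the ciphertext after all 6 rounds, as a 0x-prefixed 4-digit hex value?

0xB171

s_0 = plaintext = 0x2F96
s_1 = Round(s_0, k_0) = 0x9628
s_2 = Round(s_1, k_1) = 0x2861
s_3 = Round(s_2, k_2) = 0x61E5
s_4 = Round(s_3, k_3) = 0xE5C7
s_5 = Round(s_4, k_4) = 0xC7B1
s_6 = Round(s_5, k_5) = 0xB171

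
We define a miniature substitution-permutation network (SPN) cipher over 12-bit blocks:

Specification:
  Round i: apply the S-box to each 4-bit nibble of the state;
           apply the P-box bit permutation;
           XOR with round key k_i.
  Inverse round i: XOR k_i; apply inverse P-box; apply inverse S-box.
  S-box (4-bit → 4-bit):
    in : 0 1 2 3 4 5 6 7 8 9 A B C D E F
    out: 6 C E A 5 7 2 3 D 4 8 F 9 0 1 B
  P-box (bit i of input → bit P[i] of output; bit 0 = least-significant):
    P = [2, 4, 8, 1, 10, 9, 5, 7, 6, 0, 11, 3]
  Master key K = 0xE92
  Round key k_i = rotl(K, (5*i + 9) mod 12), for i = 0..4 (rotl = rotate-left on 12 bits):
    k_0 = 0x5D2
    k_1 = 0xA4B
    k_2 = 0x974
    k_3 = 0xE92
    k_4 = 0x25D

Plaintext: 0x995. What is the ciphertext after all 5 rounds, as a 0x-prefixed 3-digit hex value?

s_0 = plaintext = 0x995
s_1 = Round(s_0, k_0) = 0xCE6
s_2 = Round(s_1, k_1) = 0xE13
s_3 = Round(s_2, k_2) = 0x986
s_4 = Round(s_3, k_3) = 0x222
s_5 = Round(s_4, k_4) = 0x9E6

0x9E6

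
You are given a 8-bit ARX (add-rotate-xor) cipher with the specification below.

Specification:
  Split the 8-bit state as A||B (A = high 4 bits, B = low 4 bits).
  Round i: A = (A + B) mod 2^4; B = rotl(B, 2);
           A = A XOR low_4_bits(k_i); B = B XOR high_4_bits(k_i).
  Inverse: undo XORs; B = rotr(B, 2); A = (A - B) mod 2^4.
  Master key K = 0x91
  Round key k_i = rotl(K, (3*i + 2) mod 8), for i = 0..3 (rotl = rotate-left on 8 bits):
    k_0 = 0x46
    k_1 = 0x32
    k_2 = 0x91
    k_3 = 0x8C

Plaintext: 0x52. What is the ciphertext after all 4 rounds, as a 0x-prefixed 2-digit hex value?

0xBE

s_0 = plaintext = 0x52
s_1 = Round(s_0, k_0) = 0x1C
s_2 = Round(s_1, k_1) = 0xF0
s_3 = Round(s_2, k_2) = 0xE9
s_4 = Round(s_3, k_3) = 0xBE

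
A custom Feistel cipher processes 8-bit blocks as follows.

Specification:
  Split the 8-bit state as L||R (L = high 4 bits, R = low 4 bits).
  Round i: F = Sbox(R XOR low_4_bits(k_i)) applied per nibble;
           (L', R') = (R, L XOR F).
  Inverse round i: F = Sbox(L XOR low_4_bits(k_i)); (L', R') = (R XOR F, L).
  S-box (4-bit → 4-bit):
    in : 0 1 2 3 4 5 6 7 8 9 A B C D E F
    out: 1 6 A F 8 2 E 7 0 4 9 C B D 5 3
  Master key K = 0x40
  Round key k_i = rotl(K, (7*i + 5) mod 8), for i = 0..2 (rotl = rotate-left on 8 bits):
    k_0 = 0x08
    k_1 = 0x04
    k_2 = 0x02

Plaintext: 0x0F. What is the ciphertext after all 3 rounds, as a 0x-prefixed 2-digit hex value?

0x0D

s_0 = plaintext = 0x0F
s_1 = Round(s_0, k_0) = 0xF7
s_2 = Round(s_1, k_1) = 0x70
s_3 = Round(s_2, k_2) = 0x0D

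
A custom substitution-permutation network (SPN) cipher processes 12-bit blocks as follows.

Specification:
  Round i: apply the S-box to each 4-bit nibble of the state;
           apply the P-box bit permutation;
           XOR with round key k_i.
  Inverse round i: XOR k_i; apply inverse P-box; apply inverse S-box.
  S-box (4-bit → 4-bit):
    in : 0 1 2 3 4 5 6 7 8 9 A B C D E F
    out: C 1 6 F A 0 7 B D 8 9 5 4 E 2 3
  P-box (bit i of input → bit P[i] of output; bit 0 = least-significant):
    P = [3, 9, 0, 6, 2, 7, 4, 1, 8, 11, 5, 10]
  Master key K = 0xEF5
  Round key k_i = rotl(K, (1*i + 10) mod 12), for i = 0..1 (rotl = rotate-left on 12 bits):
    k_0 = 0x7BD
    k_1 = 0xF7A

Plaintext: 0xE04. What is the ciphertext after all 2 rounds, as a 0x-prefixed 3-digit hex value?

s_0 = plaintext = 0xE04
s_1 = Round(s_0, k_0) = 0xDEF
s_2 = Round(s_1, k_1) = 0x1D2

0x1D2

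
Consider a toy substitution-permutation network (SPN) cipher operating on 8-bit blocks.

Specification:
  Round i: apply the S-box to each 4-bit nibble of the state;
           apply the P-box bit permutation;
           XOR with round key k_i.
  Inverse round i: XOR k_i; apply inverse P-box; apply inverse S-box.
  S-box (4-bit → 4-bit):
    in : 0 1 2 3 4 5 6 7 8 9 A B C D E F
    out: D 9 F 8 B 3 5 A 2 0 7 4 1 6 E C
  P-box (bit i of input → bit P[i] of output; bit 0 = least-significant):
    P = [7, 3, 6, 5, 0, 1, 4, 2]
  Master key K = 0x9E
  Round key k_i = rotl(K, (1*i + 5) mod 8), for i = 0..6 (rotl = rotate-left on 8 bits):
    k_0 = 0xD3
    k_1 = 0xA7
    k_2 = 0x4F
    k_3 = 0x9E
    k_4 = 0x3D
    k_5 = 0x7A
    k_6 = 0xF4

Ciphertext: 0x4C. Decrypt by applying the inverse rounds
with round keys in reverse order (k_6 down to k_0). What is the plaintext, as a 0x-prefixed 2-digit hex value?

0x0D

s_0 = ciphertext = 0x4C
s_1 = InvRound(s_0, k_6) = 0xB4
s_2 = InvRound(s_1, k_5) = 0x7A
s_3 = InvRound(s_2, k_4) = 0x4B
s_4 = InvRound(s_3, k_3) = 0x06
s_5 = InvRound(s_4, k_2) = 0xCD
s_6 = InvRound(s_5, k_1) = 0x8E
s_7 = InvRound(s_6, k_0) = 0x0D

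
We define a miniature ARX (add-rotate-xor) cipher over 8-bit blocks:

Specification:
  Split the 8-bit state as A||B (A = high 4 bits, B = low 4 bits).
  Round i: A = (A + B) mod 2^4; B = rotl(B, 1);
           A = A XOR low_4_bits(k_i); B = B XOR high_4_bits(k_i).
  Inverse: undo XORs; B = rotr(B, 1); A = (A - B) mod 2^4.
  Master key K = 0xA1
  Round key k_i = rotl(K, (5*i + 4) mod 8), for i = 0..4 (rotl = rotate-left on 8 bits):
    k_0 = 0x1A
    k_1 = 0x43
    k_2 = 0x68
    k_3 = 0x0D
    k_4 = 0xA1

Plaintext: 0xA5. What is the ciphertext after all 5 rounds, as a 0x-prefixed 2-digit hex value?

s_0 = plaintext = 0xA5
s_1 = Round(s_0, k_0) = 0x5B
s_2 = Round(s_1, k_1) = 0x33
s_3 = Round(s_2, k_2) = 0xE0
s_4 = Round(s_3, k_3) = 0x30
s_5 = Round(s_4, k_4) = 0x2A

0x2A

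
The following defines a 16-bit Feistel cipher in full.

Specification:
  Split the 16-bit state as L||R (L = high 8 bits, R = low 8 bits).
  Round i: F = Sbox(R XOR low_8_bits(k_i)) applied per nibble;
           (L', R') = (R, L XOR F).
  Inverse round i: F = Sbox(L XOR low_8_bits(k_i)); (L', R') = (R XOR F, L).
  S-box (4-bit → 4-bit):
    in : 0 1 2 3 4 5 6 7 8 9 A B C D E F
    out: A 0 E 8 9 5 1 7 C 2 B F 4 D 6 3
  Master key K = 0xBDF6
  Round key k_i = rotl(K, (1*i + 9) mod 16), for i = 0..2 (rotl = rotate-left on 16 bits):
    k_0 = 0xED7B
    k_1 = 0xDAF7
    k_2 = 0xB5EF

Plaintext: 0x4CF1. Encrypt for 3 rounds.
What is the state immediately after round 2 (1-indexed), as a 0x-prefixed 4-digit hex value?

0x878B

s_0 = plaintext = 0x4CF1
s_1 = Round(s_0, k_0) = 0xF187
s_2 = Round(s_1, k_1) = 0x878B
s_3 = Round(s_2, k_2) = 0x8B9E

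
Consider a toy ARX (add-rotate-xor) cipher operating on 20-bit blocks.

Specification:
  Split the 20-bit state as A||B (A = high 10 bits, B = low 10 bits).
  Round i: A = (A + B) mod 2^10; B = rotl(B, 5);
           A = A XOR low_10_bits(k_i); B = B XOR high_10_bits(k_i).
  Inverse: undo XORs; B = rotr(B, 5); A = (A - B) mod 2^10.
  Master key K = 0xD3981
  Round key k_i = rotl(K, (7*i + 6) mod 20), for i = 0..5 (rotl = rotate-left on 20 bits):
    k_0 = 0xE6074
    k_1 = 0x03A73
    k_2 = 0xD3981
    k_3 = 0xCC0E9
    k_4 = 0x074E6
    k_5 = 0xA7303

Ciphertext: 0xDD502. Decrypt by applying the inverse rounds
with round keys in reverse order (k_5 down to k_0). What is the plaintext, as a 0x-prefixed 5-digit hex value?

0x8C5C6

s_0 = ciphertext = 0xDD502
s_1 = InvRound(s_0, k_5) = 0x26BDC
s_2 = InvRound(s_1, k_4) = 0x0F83E
s_3 = InvRound(s_2, k_3) = 0xBFDD8
s_4 = InvRound(s_3, k_2) = 0x2AAD4
s_5 = InvRound(s_4, k_1) = 0xE0F56
s_6 = InvRound(s_5, k_0) = 0x8C5C6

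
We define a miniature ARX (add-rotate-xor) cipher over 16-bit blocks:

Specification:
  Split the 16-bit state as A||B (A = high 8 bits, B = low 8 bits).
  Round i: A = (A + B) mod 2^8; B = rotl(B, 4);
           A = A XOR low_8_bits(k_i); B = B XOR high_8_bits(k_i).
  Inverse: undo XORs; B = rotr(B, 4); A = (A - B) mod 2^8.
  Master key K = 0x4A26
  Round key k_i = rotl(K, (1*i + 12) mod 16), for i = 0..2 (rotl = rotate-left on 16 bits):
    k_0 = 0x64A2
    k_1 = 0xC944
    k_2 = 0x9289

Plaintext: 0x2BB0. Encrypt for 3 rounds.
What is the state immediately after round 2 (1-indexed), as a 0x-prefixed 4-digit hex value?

0xAC3F

s_0 = plaintext = 0x2BB0
s_1 = Round(s_0, k_0) = 0x796F
s_2 = Round(s_1, k_1) = 0xAC3F
s_3 = Round(s_2, k_2) = 0x6261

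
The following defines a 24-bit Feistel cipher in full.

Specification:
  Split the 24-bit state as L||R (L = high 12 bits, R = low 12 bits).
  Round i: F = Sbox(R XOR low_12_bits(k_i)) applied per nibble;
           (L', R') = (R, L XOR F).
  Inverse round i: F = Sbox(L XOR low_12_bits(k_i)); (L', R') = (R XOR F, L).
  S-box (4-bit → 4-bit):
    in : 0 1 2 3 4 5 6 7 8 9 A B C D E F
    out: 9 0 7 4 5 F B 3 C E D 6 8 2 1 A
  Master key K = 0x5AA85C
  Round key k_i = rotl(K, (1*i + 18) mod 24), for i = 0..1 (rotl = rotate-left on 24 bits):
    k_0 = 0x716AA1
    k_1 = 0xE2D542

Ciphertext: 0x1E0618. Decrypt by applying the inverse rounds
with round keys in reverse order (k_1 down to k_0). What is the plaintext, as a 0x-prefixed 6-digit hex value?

0xF513CF

s_0 = ciphertext = 0x1E0618
s_1 = InvRound(s_0, k_1) = 0x3CF1E0
s_2 = InvRound(s_1, k_0) = 0xF513CF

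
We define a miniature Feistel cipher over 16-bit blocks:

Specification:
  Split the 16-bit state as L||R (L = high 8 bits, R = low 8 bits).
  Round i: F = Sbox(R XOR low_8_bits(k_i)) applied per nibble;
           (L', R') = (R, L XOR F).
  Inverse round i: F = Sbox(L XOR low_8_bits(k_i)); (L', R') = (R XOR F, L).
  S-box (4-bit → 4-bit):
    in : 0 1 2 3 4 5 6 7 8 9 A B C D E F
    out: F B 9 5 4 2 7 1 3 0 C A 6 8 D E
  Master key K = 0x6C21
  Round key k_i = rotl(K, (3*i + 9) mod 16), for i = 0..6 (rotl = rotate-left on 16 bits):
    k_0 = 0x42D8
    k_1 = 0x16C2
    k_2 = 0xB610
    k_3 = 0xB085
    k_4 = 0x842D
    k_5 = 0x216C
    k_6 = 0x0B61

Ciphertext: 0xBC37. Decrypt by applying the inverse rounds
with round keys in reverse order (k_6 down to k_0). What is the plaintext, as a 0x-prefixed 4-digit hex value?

0xDB1C

s_0 = ciphertext = 0xBC37
s_1 = InvRound(s_0, k_6) = 0xBFBC
s_2 = InvRound(s_1, k_5) = 0x39BF
s_3 = InvRound(s_2, k_4) = 0x0B39
s_4 = InvRound(s_3, k_3) = 0x040B
s_5 = InvRound(s_4, k_2) = 0xBF04
s_6 = InvRound(s_5, k_1) = 0x1CBF
s_7 = InvRound(s_6, k_0) = 0xDB1C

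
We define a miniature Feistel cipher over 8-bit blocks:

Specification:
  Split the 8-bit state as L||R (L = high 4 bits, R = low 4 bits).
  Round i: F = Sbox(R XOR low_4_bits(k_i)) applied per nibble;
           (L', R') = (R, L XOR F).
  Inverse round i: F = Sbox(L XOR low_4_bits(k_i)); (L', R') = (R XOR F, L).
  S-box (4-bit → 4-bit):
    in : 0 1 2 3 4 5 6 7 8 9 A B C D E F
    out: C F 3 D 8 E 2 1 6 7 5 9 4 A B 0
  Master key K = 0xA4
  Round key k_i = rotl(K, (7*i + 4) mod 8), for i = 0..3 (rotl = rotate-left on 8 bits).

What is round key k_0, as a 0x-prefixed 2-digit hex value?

0x4A

K = 0xA4
k_0 = rotl(K, (7*0+4) mod 8) = rotl(K, 4) = 0x4A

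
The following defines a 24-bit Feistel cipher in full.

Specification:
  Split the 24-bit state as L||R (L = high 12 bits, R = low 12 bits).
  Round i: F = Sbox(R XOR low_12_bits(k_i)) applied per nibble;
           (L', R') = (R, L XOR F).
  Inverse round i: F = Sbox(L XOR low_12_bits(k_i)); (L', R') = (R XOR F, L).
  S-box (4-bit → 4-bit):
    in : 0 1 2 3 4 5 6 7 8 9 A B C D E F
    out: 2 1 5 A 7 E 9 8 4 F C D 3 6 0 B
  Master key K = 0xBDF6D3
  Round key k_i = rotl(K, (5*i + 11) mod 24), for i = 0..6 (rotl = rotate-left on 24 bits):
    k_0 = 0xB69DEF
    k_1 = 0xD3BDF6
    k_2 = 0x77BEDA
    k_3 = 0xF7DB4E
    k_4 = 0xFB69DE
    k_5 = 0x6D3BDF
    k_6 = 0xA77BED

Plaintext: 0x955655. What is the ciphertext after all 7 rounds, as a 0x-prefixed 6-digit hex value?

0xB3BAE2

s_0 = plaintext = 0x955655
s_1 = Round(s_0, k_0) = 0x655489
s_2 = Round(s_1, k_1) = 0x4899DE
s_3 = Round(s_2, k_2) = 0x9DECAE
s_4 = Round(s_3, k_3) = 0xCAE1DC
s_5 = Round(s_4, k_4) = 0x1DC88B
s_6 = Round(s_5, k_5) = 0x88BB3B
s_7 = Round(s_6, k_6) = 0xB3BAE2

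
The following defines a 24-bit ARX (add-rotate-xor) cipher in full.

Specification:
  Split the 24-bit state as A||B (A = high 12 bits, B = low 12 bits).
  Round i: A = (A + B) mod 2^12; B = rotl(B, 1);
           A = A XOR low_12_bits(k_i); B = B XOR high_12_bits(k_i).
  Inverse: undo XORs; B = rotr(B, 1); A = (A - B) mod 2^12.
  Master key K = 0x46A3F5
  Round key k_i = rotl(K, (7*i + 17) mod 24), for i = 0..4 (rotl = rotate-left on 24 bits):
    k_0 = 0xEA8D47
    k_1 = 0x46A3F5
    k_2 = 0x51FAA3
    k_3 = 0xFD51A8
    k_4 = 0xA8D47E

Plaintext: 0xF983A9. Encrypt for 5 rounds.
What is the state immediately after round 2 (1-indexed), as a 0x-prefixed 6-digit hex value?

0xBF579F

s_0 = plaintext = 0xF983A9
s_1 = Round(s_0, k_0) = 0xE069FA
s_2 = Round(s_1, k_1) = 0xBF579F
s_3 = Round(s_2, k_2) = 0x937A21
s_4 = Round(s_3, k_3) = 0x2F0B96
s_5 = Round(s_4, k_4) = 0xAF8DA0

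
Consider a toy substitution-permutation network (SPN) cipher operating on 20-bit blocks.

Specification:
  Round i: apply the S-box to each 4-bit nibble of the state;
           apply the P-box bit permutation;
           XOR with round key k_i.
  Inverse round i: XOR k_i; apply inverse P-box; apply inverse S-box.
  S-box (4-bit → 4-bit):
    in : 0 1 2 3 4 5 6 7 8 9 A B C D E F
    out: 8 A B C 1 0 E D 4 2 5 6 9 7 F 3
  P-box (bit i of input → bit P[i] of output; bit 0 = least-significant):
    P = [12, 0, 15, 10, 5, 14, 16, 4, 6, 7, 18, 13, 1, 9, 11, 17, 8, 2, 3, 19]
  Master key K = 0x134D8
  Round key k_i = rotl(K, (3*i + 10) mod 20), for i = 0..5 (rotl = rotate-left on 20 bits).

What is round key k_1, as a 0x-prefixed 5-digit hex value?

0xB0269

K = 0x134D8
k_0 = rotl(K, (3*0+10) mod 20) = rotl(K, 10) = 0x3604D
k_1 = rotl(K, (3*1+10) mod 20) = rotl(K, 13) = 0xB0269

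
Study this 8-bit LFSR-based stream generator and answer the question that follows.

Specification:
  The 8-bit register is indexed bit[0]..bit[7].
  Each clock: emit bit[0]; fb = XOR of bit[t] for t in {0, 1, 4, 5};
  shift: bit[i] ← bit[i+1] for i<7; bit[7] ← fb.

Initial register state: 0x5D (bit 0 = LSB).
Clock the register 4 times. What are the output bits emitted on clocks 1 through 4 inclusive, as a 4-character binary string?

1011

reg_0 = 0x5D
clock 1: out=1, reg = 0x2E
clock 2: out=0, reg = 0x17
clock 3: out=1, reg = 0x8B
clock 4: out=1, reg = 0x45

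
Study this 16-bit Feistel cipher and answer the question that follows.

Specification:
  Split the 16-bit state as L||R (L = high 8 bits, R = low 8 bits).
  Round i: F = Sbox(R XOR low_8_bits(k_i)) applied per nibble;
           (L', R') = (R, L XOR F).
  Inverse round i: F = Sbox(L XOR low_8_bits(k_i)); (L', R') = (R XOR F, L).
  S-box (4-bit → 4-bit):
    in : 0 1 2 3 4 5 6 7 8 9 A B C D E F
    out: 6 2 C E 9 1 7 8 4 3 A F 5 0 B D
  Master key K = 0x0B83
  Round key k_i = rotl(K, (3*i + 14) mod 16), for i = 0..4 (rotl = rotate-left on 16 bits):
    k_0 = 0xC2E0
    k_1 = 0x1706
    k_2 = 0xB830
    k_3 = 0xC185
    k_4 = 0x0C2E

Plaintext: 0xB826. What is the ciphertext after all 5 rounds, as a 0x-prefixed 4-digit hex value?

s_0 = plaintext = 0xB826
s_1 = Round(s_0, k_0) = 0x26EF
s_2 = Round(s_1, k_1) = 0xEF95
s_3 = Round(s_2, k_2) = 0x954E
s_4 = Round(s_3, k_3) = 0x4ECA
s_5 = Round(s_4, k_4) = 0xCAF7

0xCAF7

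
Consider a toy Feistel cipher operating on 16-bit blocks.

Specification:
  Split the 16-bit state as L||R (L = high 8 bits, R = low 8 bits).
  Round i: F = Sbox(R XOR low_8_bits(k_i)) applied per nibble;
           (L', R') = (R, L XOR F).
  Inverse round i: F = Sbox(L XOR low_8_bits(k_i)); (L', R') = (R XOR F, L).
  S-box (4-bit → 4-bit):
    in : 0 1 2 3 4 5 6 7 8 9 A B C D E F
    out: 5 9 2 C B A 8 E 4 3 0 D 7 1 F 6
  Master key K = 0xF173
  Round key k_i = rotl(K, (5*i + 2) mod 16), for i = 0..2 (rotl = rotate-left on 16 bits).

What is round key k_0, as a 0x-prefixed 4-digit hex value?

K = 0xF173
k_0 = rotl(K, (5*0+2) mod 16) = rotl(K, 2) = 0xC5CF

0xC5CF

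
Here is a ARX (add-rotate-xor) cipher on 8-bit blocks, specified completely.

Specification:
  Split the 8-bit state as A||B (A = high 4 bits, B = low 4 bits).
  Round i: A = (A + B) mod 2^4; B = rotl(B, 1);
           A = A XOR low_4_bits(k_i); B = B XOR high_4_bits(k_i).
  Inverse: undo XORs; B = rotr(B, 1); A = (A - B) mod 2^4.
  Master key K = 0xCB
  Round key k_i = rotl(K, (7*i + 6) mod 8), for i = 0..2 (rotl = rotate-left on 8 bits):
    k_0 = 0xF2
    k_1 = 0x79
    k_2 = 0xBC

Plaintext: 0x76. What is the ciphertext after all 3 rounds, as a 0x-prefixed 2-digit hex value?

0x09

s_0 = plaintext = 0x76
s_1 = Round(s_0, k_0) = 0xF3
s_2 = Round(s_1, k_1) = 0xB1
s_3 = Round(s_2, k_2) = 0x09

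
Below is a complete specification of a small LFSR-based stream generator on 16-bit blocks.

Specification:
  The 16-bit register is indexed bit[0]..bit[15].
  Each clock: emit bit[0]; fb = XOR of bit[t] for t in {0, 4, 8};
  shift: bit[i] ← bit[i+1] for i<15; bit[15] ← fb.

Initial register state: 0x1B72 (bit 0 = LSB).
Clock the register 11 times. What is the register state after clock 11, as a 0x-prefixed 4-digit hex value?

reg_0 = 0x1B72
clock 1: out=0, reg = 0x0DB9
clock 2: out=1, reg = 0x86DC
clock 3: out=0, reg = 0xC36E
clock 4: out=0, reg = 0xE1B7
clock 5: out=1, reg = 0xF0DB
clock 6: out=1, reg = 0x786D
clock 7: out=1, reg = 0xBC36
clock 8: out=0, reg = 0xDE1B
clock 9: out=1, reg = 0x6F0D
clock 10: out=1, reg = 0x3786
clock 11: out=0, reg = 0x9BC3

0x9BC3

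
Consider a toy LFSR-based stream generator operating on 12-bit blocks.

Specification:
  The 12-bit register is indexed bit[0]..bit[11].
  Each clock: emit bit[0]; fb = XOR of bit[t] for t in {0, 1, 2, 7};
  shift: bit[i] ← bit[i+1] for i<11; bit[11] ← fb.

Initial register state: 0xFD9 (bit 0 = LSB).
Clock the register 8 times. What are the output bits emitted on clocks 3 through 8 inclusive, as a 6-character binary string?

011011

reg_0 = 0xFD9
clock 1: out=1, reg = 0x7EC
clock 2: out=0, reg = 0x3F6
clock 3: out=0, reg = 0x9FB
clock 4: out=1, reg = 0xCFD
clock 5: out=1, reg = 0xE7E
clock 6: out=0, reg = 0x73F
clock 7: out=1, reg = 0xB9F
clock 8: out=1, reg = 0x5CF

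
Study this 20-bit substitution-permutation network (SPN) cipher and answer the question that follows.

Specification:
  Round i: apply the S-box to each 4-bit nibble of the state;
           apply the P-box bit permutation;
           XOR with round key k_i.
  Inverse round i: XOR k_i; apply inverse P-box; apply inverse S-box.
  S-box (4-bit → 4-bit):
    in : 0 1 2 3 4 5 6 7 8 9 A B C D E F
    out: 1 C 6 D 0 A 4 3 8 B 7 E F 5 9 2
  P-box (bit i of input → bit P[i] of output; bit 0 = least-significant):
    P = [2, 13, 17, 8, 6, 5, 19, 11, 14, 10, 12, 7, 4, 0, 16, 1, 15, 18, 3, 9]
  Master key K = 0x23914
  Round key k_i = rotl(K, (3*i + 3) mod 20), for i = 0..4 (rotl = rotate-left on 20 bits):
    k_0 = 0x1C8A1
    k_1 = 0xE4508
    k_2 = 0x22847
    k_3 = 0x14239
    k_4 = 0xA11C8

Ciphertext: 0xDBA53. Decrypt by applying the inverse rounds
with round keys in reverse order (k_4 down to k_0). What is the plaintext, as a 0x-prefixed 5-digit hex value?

s_0 = ciphertext = 0xDBA53
s_1 = InvRound(s_0, k_4) = 0xCC88B
s_2 = InvRound(s_1, k_3) = 0x938B4
s_3 = InvRound(s_2, k_2) = 0x4C1A6
s_4 = InvRound(s_3, k_1) = 0xD852D
s_5 = InvRound(s_4, k_0) = 0x2491E

0x2491E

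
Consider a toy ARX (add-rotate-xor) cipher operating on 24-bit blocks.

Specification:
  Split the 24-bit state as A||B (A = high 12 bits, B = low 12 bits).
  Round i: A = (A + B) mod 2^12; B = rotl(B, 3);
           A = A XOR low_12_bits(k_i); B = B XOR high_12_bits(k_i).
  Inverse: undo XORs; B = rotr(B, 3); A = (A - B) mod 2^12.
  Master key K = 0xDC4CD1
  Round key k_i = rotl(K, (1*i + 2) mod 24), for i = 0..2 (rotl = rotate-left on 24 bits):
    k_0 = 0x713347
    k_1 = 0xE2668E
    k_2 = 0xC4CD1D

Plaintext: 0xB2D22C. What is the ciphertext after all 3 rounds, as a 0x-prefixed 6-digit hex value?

0x2CE1E2

s_0 = plaintext = 0xB2D22C
s_1 = Round(s_0, k_0) = 0xE1E672
s_2 = Round(s_1, k_1) = 0x21EDB5
s_3 = Round(s_2, k_2) = 0x2CE1E2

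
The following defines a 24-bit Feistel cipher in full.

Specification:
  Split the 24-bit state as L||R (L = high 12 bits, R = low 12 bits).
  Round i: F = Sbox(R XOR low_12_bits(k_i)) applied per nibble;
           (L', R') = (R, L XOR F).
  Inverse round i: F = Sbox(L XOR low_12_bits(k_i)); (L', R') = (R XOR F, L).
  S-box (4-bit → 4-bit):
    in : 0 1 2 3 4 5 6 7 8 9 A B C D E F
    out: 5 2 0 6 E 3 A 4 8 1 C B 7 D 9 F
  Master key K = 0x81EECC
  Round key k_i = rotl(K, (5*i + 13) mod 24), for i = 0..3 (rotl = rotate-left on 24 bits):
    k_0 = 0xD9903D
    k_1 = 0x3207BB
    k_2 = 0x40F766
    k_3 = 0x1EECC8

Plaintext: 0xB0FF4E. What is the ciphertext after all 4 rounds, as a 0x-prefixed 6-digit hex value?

0xD91B8F

s_0 = plaintext = 0xB0FF4E
s_1 = Round(s_0, k_0) = 0xF4E449
s_2 = Round(s_1, k_1) = 0x4499BE
s_3 = Round(s_2, k_2) = 0x9BED91
s_4 = Round(s_3, k_3) = 0xD91B8F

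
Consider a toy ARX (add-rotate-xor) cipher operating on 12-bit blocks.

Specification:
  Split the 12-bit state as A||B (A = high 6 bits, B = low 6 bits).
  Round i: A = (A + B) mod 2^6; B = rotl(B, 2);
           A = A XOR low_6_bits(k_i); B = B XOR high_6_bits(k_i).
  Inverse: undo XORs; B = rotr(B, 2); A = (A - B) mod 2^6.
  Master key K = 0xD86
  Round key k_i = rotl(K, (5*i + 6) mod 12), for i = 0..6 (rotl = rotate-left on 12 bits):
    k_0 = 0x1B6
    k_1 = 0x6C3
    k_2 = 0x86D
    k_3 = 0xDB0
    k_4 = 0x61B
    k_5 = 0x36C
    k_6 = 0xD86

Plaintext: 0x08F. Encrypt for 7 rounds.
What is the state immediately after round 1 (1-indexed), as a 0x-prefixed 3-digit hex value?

s_0 = plaintext = 0x08F
s_1 = Round(s_0, k_0) = 0x9FA
s_2 = Round(s_1, k_1) = 0x8B0
s_3 = Round(s_2, k_2) = 0xFE2
s_4 = Round(s_3, k_3) = 0x47C
s_5 = Round(s_4, k_4) = 0x5AB
s_6 = Round(s_5, k_5) = 0xB63
s_7 = Round(s_6, k_6) = 0x5B8

0x9FA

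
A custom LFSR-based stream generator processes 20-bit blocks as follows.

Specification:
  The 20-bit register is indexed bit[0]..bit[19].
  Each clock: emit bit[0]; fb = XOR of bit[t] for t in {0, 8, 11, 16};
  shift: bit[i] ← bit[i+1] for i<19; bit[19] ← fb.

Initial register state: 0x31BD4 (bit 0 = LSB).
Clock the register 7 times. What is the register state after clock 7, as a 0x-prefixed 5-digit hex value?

reg_0 = 0x31BD4
clock 1: out=0, reg = 0x98DEA
clock 2: out=0, reg = 0xCC6F5
clock 3: out=1, reg = 0xE637A
clock 4: out=0, reg = 0xF31BD
clock 5: out=1, reg = 0xF98DE
clock 6: out=0, reg = 0x7CC6F
clock 7: out=1, reg = 0xBE637

0xBE637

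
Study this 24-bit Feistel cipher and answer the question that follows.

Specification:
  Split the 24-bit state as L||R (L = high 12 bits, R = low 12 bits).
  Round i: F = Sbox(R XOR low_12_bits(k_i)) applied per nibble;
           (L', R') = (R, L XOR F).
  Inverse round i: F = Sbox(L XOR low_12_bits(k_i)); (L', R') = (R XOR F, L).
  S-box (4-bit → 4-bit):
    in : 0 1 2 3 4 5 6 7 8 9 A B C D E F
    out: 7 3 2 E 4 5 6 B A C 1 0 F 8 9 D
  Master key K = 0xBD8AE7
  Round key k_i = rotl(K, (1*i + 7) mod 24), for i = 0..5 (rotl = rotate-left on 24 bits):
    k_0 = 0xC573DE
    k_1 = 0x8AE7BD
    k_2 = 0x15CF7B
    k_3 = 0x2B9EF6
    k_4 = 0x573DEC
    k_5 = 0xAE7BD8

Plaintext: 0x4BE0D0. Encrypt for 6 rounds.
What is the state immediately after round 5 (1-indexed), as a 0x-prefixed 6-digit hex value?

0x516B27

s_0 = plaintext = 0x4BE0D0
s_1 = Round(s_0, k_0) = 0x0D0AC7
s_2 = Round(s_1, k_1) = 0xAC7861
s_3 = Round(s_2, k_2) = 0x8611F6
s_4 = Round(s_3, k_3) = 0x1F6516
s_5 = Round(s_4, k_4) = 0x516B27
s_6 = Round(s_5, k_5) = 0xB272CB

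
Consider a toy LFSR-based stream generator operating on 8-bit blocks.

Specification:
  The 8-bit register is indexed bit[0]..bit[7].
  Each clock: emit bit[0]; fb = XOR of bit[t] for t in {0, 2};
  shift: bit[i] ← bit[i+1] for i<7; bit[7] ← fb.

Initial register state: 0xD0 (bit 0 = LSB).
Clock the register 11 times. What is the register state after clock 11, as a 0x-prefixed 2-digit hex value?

reg_0 = 0xD0
clock 1: out=0, reg = 0x68
clock 2: out=0, reg = 0x34
clock 3: out=0, reg = 0x9A
clock 4: out=0, reg = 0x4D
clock 5: out=1, reg = 0x26
clock 6: out=0, reg = 0x93
clock 7: out=1, reg = 0xC9
clock 8: out=1, reg = 0xE4
clock 9: out=0, reg = 0xF2
clock 10: out=0, reg = 0x79
clock 11: out=1, reg = 0xBC

0xBC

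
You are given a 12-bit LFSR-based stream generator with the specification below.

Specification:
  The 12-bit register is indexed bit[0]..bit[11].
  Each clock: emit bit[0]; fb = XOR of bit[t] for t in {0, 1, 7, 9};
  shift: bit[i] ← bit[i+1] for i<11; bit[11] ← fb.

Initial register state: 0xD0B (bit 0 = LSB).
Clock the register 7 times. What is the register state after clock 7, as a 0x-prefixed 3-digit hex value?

0x85A

reg_0 = 0xD0B
clock 1: out=1, reg = 0x685
clock 2: out=1, reg = 0xB42
clock 3: out=0, reg = 0x5A1
clock 4: out=1, reg = 0x2D0
clock 5: out=0, reg = 0x168
clock 6: out=0, reg = 0x0B4
clock 7: out=0, reg = 0x85A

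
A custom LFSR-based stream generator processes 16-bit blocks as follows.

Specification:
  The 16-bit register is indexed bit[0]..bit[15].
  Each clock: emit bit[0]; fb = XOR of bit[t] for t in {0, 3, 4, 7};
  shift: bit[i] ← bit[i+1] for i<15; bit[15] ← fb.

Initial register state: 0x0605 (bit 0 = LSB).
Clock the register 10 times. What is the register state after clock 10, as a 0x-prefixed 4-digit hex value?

reg_0 = 0x0605
clock 1: out=1, reg = 0x8302
clock 2: out=0, reg = 0x4181
clock 3: out=1, reg = 0x20C0
clock 4: out=0, reg = 0x9060
clock 5: out=0, reg = 0x4830
clock 6: out=0, reg = 0xA418
clock 7: out=0, reg = 0x520C
clock 8: out=0, reg = 0xA906
clock 9: out=0, reg = 0x5483
clock 10: out=1, reg = 0x2A41

0x2A41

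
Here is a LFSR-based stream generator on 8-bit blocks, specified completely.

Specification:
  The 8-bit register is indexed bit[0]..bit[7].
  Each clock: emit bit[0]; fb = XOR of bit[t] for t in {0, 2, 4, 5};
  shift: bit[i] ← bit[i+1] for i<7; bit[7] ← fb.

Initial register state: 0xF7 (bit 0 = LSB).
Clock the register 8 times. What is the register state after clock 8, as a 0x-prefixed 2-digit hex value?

0xF2

reg_0 = 0xF7
clock 1: out=1, reg = 0x7B
clock 2: out=1, reg = 0xBD
clock 3: out=1, reg = 0x5E
clock 4: out=0, reg = 0x2F
clock 5: out=1, reg = 0x97
clock 6: out=1, reg = 0xCB
clock 7: out=1, reg = 0xE5
clock 8: out=1, reg = 0xF2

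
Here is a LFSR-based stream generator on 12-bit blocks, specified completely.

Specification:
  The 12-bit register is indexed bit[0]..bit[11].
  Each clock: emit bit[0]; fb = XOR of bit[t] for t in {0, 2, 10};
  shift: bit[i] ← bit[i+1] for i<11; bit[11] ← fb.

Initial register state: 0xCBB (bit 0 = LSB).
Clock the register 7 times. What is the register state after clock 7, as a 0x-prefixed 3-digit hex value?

0x5D9

reg_0 = 0xCBB
clock 1: out=1, reg = 0x65D
clock 2: out=1, reg = 0xB2E
clock 3: out=0, reg = 0xD97
clock 4: out=1, reg = 0xECB
clock 5: out=1, reg = 0x765
clock 6: out=1, reg = 0xBB2
clock 7: out=0, reg = 0x5D9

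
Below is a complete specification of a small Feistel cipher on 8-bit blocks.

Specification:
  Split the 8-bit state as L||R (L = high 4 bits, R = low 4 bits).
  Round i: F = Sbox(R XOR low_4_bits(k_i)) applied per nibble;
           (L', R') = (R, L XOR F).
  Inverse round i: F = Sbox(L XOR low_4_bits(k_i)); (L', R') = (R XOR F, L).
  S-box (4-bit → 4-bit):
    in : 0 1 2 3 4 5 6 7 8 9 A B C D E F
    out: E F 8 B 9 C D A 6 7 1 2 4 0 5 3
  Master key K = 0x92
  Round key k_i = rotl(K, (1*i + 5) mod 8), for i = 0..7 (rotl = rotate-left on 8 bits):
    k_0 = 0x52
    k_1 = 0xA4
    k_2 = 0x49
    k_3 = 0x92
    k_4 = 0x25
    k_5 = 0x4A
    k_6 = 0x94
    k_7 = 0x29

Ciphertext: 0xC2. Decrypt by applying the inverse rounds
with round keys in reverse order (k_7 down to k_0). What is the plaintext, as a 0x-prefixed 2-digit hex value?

0xFA

s_0 = ciphertext = 0xC2
s_1 = InvRound(s_0, k_7) = 0xEC
s_2 = InvRound(s_1, k_6) = 0xDE
s_3 = InvRound(s_2, k_5) = 0x4D
s_4 = InvRound(s_3, k_4) = 0x24
s_5 = InvRound(s_4, k_3) = 0xA2
s_6 = InvRound(s_5, k_2) = 0x9A
s_7 = InvRound(s_6, k_1) = 0xA9
s_8 = InvRound(s_7, k_0) = 0xFA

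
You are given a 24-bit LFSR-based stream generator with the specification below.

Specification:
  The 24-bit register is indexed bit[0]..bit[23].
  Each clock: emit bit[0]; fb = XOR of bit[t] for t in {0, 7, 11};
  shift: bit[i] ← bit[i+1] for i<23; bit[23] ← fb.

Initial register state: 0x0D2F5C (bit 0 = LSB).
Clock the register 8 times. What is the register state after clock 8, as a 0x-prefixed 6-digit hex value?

0xA70D2F

reg_0 = 0x0D2F5C
clock 1: out=0, reg = 0x8697AE
clock 2: out=0, reg = 0xC34BD7
clock 3: out=1, reg = 0xE1A5EB
clock 4: out=1, reg = 0x70D2F5
clock 5: out=1, reg = 0x38697A
clock 6: out=0, reg = 0x9C34BD
clock 7: out=1, reg = 0x4E1A5E
clock 8: out=0, reg = 0xA70D2F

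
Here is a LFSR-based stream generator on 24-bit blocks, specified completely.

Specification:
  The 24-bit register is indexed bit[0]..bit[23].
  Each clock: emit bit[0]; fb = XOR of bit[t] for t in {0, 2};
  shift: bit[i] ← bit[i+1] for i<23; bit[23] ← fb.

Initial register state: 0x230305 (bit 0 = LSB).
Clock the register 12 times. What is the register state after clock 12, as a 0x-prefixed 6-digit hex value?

0x3C4230

reg_0 = 0x230305
clock 1: out=1, reg = 0x118182
clock 2: out=0, reg = 0x08C0C1
clock 3: out=1, reg = 0x846060
clock 4: out=0, reg = 0x423030
clock 5: out=0, reg = 0x211818
clock 6: out=0, reg = 0x108C0C
clock 7: out=0, reg = 0x884606
clock 8: out=0, reg = 0xC42303
clock 9: out=1, reg = 0xE21181
clock 10: out=1, reg = 0xF108C0
clock 11: out=0, reg = 0x788460
clock 12: out=0, reg = 0x3C4230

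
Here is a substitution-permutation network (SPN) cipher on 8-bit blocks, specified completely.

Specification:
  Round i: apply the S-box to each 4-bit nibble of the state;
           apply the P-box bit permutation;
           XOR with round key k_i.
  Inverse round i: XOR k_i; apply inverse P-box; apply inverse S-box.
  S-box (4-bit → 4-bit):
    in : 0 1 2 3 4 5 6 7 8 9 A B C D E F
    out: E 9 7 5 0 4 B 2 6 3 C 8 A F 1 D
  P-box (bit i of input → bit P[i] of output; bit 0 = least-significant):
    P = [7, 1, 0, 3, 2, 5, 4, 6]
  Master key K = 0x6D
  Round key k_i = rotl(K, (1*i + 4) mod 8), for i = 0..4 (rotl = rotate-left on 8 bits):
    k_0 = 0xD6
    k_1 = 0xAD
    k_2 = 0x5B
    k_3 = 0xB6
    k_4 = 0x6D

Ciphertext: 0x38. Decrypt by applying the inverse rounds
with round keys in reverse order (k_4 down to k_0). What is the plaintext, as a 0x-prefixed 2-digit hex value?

0x29

s_0 = ciphertext = 0x38
s_1 = InvRound(s_0, k_4) = 0xF5
s_2 = InvRound(s_1, k_3) = 0xB8
s_3 = InvRound(s_2, k_2) = 0xC2
s_4 = InvRound(s_3, k_1) = 0x60
s_5 = InvRound(s_4, k_0) = 0x29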